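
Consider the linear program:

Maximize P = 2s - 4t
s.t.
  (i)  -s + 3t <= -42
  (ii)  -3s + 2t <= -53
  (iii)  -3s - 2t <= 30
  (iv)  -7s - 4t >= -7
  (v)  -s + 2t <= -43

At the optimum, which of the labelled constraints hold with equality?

(iii) and (iv)

Feasible corners and P = 2s - 4t:
  (23/6, -83/4) → P = 272/3
  (5, -19) → P = 86
  (67, -231/2) → P = 596
  (31/3, -49/3) → P = 86

The maximum is at (67, -231/2). Substituting into each constraint, equality holds for (iii) and (iv); the remaining constraints have slack.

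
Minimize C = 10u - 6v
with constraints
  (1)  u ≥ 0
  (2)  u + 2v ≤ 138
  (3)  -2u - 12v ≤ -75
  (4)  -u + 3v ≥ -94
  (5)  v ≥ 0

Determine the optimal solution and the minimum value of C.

Feasible corners and C = 10u - 6v:
  (0, 69) → C = -414
  (0, 25/4) → C = -75/2
  (602/5, 44/5) → C = 5756/5
  (75/2, 0) → C = 375
  (94, 0) → C = 940

The optimum lies where u = 0 and u + 2v = 138.
Solving simultaneously gives u = 0, v = 69.

u = 0, v = 69, minimum C = -414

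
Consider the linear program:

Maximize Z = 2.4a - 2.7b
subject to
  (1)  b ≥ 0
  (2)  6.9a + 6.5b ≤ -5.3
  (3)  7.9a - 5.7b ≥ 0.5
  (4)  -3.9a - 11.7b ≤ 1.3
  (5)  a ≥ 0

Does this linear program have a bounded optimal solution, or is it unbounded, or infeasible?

infeasible

The boundaries b = 0 and 7.9a - 5.7b = 0.5 meet at (5/79, 0), but that point violates 6.9a + 6.5b ≤ -5.3. Every candidate vertex is excluded by some other constraint, so the feasible region is empty.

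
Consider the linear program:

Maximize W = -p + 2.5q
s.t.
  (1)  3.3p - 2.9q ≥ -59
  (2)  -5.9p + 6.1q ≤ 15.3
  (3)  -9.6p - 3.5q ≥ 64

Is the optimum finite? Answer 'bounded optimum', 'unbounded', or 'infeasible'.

bounded optimum

Extreme points and W = -p + 2.5q:
  (-31553/302, -29761/302) → W = -85699/604
  (-44395/7921, -23072/7921) → W = -13285/7921
The feasible region has finitely many vertices and no improving ray; the maximum is -13285/7921 at (-44395/7921, -23072/7921).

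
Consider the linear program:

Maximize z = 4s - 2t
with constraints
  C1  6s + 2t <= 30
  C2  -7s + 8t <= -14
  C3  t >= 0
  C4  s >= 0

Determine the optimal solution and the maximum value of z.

Feasible corners and z = 4s - 2t:
  (134/31, 63/31) → z = 410/31
  (5, 0) → z = 20
  (2, 0) → z = 8

The optimum lies where 6s + 2t = 30 and t = 0.
Solving simultaneously gives s = 5, t = 0.

s = 5, t = 0, maximum z = 20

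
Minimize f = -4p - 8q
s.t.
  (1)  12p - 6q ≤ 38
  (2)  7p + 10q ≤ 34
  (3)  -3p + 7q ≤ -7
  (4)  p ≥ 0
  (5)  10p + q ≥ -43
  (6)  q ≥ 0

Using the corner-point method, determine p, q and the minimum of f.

Extreme points and f = -4p - 8q:
  (112/33, 5/11) → f = -568/33
  (19/6, 0) → f = -38/3
  (7/3, 0) → f = -28/3

The optimum lies where 12p - 6q = 38 and -3p + 7q = -7.
Solving simultaneously gives p = 112/33, q = 5/11.

p = 112/33, q = 5/11, minimum f = -568/33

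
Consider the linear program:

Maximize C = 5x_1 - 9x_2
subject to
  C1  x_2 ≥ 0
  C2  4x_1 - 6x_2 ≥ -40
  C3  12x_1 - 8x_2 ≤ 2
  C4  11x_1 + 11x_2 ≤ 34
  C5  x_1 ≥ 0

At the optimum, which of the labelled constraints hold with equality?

C1 and C3

Feasible corners and C = 5x_1 - 9x_2:
  (1/6, 0) → C = 5/6
  (0, 0) → C = 0
  (147/110, 193/110) → C = -501/55
  (0, 34/11) → C = -306/11

The maximum is at (1/6, 0). Substituting into each constraint, equality holds for C1 and C3; the remaining constraints have slack.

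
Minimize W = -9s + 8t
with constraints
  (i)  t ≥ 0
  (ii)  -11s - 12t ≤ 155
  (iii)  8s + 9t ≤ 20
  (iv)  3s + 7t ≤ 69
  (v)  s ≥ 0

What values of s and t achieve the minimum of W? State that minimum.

Feasible corners and W = -9s + 8t:
  (5/2, 0) → W = -45/2
  (0, 0) → W = 0
  (0, 20/9) → W = 160/9

s = 5/2, t = 0, minimum W = -45/2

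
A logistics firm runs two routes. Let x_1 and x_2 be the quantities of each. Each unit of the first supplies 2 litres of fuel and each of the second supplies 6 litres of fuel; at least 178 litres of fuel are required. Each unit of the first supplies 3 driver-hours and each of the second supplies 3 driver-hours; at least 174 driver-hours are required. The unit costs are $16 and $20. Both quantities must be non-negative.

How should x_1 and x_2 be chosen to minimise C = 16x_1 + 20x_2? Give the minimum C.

Feasible corners and C = 16x_1 + 20x_2:
  (0, 58) → C = 1160
  (89, 0) → C = 1424
  (85/2, 31/2) → C = 990
The feasible region is unbounded (it extends along (0, 1), (1, 0)), but C strictly increases along every unbounded feasible direction, so there is no improving ray and the minimum is attained at a vertex.

At the optimal vertex, 2x_1 + 6x_2 = 178 and 3x_1 + 3x_2 = 174.
Solving simultaneously gives x_1 = 85/2, x_2 = 31/2.

x_1 = 85/2, x_2 = 31/2, minimum C = 990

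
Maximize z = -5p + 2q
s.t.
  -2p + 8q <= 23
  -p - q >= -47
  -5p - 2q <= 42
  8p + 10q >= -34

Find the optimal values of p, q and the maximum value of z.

The optimum lies where -2p + 8q = 23 and 8p + 10q = -34.
Solving simultaneously gives p = -251/42, q = 29/21.

p = -251/42, q = 29/21, maximum z = 457/14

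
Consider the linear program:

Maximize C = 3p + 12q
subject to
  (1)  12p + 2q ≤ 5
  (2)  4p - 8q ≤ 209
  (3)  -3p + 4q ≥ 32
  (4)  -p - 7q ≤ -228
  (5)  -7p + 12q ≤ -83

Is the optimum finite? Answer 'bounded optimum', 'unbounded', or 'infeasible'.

infeasible

The boundaries 12p + 2q = 5 and -p - 7q = -228 meet at (-421/82, 2731/82), but that point violates -7p + 12q ≤ -83. Every candidate vertex is excluded by some other constraint, so the feasible region is empty.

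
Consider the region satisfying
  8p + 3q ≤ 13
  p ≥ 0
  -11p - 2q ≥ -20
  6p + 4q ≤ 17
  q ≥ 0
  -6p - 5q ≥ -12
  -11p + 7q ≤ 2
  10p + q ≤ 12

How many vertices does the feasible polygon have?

5

The feasible vertices (each the meet of two boundaries and inside every other half-plane) are:
  (0, 0)
  (0, 2/7)
  (6/5, 0)
  (74/97, 144/97)
  (12/11, 12/11)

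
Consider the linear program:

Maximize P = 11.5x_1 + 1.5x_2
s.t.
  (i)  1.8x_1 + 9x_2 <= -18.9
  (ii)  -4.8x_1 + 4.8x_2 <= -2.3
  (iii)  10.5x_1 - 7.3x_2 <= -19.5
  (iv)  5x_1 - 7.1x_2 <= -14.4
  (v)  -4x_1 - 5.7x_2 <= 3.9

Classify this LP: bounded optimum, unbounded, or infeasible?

The boundaries 5x_1 - 7.1x_2 = -14.4 and -4x_1 - 5.7x_2 = 3.9 meet at (-10977/5690, 381/569), but that point violates 1.8x_1 + 9x_2 ≤ -18.9. Every candidate vertex is excluded by some other constraint, so the feasible region is empty.

infeasible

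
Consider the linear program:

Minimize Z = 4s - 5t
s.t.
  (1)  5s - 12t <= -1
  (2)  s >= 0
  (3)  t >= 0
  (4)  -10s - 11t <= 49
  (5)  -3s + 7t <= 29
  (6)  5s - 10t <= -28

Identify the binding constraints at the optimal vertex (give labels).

Extreme points and Z = 4s - 5t:
  (0, 29/7) → Z = -145/7
  (0, 14/5) → Z = -14
  (94/5, 61/5) → Z = 71/5

The minimum is at (0, 29/7). Substituting into each constraint, equality holds for (2) and (5); the remaining constraints have slack.

(2) and (5)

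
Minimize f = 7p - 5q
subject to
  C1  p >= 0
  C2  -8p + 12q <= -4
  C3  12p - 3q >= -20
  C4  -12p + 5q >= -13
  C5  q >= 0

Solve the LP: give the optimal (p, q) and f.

Vertices and f = 7p - 5q:
  (17/13, 7/13) → f = 84/13
  (1/2, 0) → f = 7/2
  (13/12, 0) → f = 91/12

p = 1/2, q = 0, minimum f = 7/2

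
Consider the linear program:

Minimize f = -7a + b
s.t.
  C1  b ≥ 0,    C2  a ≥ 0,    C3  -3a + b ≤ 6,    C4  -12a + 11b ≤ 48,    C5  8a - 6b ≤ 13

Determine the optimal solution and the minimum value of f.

Vertices and f = -7a + b:
  (0, 0) → f = 0
  (13/8, 0) → f = -91/8
  (0, 48/11) → f = 48/11
  (431/16, 135/4) → f = -2477/16

a = 431/16, b = 135/4, minimum f = -2477/16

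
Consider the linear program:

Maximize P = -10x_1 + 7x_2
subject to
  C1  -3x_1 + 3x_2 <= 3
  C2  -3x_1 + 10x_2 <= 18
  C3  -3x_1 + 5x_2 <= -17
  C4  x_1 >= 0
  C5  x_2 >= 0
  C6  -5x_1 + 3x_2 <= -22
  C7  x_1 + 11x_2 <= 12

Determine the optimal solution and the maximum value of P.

At the optimal vertex, -3x_1 + 5x_2 = -17 and x_2 = 0.
Solving simultaneously gives x_1 = 17/3, x_2 = 0.

x_1 = 17/3, x_2 = 0, maximum P = -170/3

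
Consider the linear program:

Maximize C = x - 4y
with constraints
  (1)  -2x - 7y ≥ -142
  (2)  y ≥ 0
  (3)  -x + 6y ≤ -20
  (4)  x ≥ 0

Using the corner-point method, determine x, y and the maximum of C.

x = 71, y = 0, maximum C = 71

Feasible corners and C = x - 4y:
  (71, 0) → C = 71
  (992/19, 102/19) → C = 584/19
  (20, 0) → C = 20

The binding constraints are -2x - 7y = -142 and y = 0.
Solving simultaneously gives x = 71, y = 0.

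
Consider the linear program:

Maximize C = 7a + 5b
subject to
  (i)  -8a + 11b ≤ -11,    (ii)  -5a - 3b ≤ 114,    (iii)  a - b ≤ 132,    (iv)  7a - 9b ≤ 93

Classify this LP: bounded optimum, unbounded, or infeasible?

Corner points and C = 7a + 5b:
  (-1221/79, -967/79) → C = -13382/79
  (924/5, 667/5) → C = 9803/5
  (-249/22, -421/22) → C = -1924/11
The feasible region has finitely many vertices and no improving ray; the maximum is 9803/5 at (924/5, 667/5).

bounded optimum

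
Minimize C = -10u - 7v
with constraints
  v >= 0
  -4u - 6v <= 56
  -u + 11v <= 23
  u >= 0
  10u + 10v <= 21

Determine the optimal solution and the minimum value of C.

Extreme points and C = -10u - 7v:
  (0, 0) → C = 0
  (21/10, 0) → C = -21
  (0, 23/11) → C = -161/11
  (1/120, 251/120) → C = -589/40

The binding constraints are v = 0 and 10u + 10v = 21.
Solving simultaneously gives u = 21/10, v = 0.

u = 21/10, v = 0, minimum C = -21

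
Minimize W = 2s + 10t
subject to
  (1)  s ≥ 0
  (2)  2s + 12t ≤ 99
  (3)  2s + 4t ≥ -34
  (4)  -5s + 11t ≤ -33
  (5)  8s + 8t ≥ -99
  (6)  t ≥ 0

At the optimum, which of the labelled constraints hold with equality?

Vertices and W = 2s + 10t:
  (1485/82, 429/82) → W = 3630/41
  (99/2, 0) → W = 99
  (33/5, 0) → W = 66/5

The minimum is at (33/5, 0). Substituting into each constraint, equality holds for (4) and (6); the remaining constraints have slack.

(4) and (6)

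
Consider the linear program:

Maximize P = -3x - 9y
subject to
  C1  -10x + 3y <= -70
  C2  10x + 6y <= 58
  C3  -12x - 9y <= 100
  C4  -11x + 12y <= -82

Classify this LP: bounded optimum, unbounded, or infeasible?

Vertices and P = -3x - 9y:
  (33/5, -4/3) → P = -39/5
  (55/21, -920/63) → P = 865/7
  (187/3, -848/9) → P = 661
The feasible region has finitely many vertices and no improving ray; the maximum is 661 at (187/3, -848/9).

bounded optimum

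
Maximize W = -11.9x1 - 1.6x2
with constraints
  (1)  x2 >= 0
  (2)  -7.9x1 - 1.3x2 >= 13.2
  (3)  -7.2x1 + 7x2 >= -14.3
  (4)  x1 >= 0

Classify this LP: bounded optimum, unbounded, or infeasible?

The boundaries x2 = 0 and -7.9x1 - 1.3x2 = 13.2 meet at (-132/79, 0), but that point violates x1 ≥ 0. Every candidate vertex is excluded by some other constraint, so the feasible region is empty.

infeasible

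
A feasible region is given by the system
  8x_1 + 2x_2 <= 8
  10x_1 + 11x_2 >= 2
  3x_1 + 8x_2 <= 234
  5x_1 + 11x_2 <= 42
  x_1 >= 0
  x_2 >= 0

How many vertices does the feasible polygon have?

Intersecting each pair of boundary lines and keeping only the points that satisfy every inequality leaves:
  (2/39, 148/39)
  (1, 0)
  (0, 2/11)
  (1/5, 0)
  (0, 42/11)

5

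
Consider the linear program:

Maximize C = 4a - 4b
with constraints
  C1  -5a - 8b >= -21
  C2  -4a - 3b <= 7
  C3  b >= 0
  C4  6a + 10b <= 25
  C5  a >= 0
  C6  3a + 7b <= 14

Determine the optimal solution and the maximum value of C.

Vertices and C = 4a - 4b:
  (25/6, 0) → C = 50/3
  (0, 0) → C = 0
  (35/12, 3/4) → C = 26/3
  (0, 2) → C = -8

a = 25/6, b = 0, maximum C = 50/3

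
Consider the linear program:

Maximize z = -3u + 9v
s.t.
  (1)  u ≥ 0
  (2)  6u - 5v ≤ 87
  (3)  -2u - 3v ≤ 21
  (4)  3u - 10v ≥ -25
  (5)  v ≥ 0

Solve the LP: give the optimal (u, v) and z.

Corner points and z = -3u + 9v:
  (0, 5/2) → z = 45/2
  (0, 0) → z = 0
  (199/9, 137/15) → z = 238/15
  (29/2, 0) → z = -87/2

u = 0, v = 5/2, maximum z = 45/2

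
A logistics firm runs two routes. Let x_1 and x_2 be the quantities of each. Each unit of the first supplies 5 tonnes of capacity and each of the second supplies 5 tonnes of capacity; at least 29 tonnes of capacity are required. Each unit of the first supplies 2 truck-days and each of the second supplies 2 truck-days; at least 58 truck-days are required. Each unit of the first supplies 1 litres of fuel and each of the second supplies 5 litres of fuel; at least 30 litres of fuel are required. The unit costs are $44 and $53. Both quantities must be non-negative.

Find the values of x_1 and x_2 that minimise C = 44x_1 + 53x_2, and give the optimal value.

Extreme points and C = 44x_1 + 53x_2:
  (0, 29) → C = 1537
  (30, 0) → C = 1320
  (115/4, 1/4) → C = 5113/4
The feasible region is unbounded (it extends along (0, 1), (1, 0)), but C strictly increases along every unbounded feasible direction, so there is no improving ray and the minimum is attained at a vertex.

At the optimal vertex, 2x_1 + 2x_2 = 58 and x_1 + 5x_2 = 30.
Solving simultaneously gives x_1 = 115/4, x_2 = 1/4.

x_1 = 115/4, x_2 = 1/4, minimum C = 5113/4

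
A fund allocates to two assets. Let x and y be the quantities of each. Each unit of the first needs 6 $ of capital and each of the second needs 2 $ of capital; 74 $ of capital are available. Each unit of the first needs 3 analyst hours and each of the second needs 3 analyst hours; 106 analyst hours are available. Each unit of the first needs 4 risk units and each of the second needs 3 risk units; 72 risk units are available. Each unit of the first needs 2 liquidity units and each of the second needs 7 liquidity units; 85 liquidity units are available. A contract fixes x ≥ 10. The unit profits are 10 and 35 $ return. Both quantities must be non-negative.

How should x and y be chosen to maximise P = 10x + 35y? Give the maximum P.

Extreme points and P = 10x + 35y:
  (37/3, 0) → P = 370/3
  (10, 0) → P = 100
  (10, 7) → P = 345

The binding constraints are 6x + 2y = 74 and x = 10.
Solving simultaneously gives x = 10, y = 7.

x = 10, y = 7, maximum P = 345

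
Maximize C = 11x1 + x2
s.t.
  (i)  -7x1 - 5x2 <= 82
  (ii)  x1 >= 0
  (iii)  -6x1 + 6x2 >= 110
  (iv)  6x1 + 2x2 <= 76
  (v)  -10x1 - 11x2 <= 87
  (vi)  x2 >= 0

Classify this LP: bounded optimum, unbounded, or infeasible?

Feasible corners and C = 11x1 + x2:
  (0, 55/3) → C = 55/3
  (0, 38) → C = 38
  (59/12, 93/4) → C = 232/3
The feasible region has finitely many vertices and no improving ray; the maximum is 232/3 at (59/12, 93/4).

bounded optimum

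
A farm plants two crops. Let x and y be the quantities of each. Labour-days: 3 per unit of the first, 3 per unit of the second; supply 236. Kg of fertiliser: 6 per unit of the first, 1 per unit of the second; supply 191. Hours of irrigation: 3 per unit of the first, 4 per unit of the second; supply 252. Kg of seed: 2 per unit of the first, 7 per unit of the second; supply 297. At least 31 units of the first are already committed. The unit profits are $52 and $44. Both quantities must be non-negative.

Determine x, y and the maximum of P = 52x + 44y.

x = 31, y = 5, maximum P = 1832

Feasible corners and P = 52x + 44y:
  (191/6, 0) → P = 4966/3
  (31, 0) → P = 1612
  (31, 5) → P = 1832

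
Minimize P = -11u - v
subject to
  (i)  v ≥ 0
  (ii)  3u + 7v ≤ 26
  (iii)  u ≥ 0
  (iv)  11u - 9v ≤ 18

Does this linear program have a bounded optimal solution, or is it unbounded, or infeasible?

Corner points and P = -11u - v:
  (0, 0) → P = 0
  (18/11, 0) → P = -18
  (0, 26/7) → P = -26/7
  (45/13, 29/13) → P = -524/13
The feasible region has finitely many vertices and no improving ray; the minimum is -524/13 at (45/13, 29/13).

bounded optimum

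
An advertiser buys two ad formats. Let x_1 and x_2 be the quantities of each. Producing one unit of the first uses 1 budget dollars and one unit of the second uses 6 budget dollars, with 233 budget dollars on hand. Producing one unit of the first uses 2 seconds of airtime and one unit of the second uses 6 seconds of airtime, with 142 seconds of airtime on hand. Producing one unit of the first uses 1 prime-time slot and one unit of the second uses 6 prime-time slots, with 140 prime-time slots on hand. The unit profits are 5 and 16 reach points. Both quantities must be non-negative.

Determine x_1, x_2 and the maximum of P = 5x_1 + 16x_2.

x_1 = 2, x_2 = 23, maximum P = 378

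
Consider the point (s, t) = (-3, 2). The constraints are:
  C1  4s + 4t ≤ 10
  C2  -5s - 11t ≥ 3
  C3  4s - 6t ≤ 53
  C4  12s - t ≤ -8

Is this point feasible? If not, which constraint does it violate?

Constraint C2: -5s - 11t = -7, which is not ≥ 3. All other constraints are satisfied.

not feasible — violates C2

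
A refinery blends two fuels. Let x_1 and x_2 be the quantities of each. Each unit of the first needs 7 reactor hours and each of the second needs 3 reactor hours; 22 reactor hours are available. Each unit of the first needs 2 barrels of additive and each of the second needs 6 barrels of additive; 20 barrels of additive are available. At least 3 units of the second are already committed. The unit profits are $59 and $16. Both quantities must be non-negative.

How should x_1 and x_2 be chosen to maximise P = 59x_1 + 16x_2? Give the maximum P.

x_1 = 1, x_2 = 3, maximum P = 107

Feasible corners and P = 59x_1 + 16x_2:
  (0, 10/3) → P = 160/3
  (0, 3) → P = 48
  (1, 3) → P = 107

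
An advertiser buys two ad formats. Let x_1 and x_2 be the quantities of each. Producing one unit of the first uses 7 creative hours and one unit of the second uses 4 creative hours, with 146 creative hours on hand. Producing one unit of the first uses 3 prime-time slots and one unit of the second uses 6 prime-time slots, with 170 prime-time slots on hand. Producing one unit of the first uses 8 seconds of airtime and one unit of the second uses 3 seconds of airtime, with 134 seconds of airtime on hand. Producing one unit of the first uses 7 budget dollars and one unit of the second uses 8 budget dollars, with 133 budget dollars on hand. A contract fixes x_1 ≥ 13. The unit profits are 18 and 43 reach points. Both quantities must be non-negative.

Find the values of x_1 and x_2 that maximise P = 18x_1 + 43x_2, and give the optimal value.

Vertices and P = 18x_1 + 43x_2:
  (67/4, 0) → P = 603/2
  (13, 0) → P = 234
  (673/43, 126/43) → P = 17532/43
  (13, 21/4) → P = 1839/4

At the optimal vertex, 7x_1 + 8x_2 = 133 and x_1 = 13.
Solving simultaneously gives x_1 = 13, x_2 = 21/4.

x_1 = 13, x_2 = 21/4, maximum P = 1839/4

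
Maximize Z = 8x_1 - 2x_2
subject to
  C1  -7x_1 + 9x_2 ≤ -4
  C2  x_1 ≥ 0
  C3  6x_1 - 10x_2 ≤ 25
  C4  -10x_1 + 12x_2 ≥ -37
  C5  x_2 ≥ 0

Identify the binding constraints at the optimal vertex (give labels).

C1 and C4

Feasible corners and Z = 8x_1 - 2x_2:
  (95/2, 73/2) → Z = 307
  (4/7, 0) → Z = 32/7
  (37/10, 0) → Z = 148/5

The maximum is at (95/2, 73/2). Substituting into each constraint, equality holds for C1 and C4; the remaining constraints have slack.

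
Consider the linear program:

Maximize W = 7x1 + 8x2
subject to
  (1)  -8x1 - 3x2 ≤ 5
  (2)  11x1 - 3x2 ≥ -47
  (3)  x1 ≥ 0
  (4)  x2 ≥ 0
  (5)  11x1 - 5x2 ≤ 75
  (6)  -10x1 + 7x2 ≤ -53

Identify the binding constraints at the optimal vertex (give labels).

Feasible corners and W = 7x1 + 8x2:
  (75/11, 0) → W = 525/11
  (53/10, 0) → W = 371/10
  (260/27, 167/27) → W = 1052/9

The maximum is at (260/27, 167/27). Substituting into each constraint, equality holds for (5) and (6); the remaining constraints have slack.

(5) and (6)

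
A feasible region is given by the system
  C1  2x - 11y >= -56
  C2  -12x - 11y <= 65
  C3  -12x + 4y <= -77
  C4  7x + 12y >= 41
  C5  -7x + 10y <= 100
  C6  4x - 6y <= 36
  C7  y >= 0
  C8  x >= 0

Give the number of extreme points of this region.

Intersecting each pair of boundary lines and keeping only the points that satisfy every inequality leaves:
  (1071/124, 413/62)
  (183/8, 37/4)
  (77/12, 0)
  (9, 0)

4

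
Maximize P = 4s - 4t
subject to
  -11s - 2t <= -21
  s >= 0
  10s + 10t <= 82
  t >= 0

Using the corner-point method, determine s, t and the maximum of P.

s = 41/5, t = 0, maximum P = 164/5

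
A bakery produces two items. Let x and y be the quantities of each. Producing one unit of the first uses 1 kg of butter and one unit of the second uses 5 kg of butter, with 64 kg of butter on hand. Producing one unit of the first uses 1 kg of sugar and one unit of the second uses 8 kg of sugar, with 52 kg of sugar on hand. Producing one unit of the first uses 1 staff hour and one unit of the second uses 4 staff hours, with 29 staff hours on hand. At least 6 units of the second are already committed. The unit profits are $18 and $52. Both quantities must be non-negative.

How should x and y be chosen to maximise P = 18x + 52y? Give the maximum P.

x = 4, y = 6, maximum P = 384

Feasible corners and P = 18x + 52y:
  (0, 13/2) → P = 338
  (0, 6) → P = 312
  (4, 6) → P = 384

The optimum lies where x + 8y = 52 and y = 6.
Solving simultaneously gives x = 4, y = 6.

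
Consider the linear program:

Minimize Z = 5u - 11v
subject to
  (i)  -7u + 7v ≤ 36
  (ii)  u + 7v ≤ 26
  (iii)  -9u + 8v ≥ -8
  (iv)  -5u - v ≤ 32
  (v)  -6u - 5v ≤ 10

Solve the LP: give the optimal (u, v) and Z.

u = -5/4, v = 109/28, minimum Z = -687/14

At the optimal vertex, -7u + 7v = 36 and u + 7v = 26.
Solving simultaneously gives u = -5/4, v = 109/28.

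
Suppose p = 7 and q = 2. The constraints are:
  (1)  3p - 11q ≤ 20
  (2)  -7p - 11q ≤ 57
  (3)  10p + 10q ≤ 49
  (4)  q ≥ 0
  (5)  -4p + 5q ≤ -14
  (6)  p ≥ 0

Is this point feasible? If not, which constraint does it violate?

Constraint (3): 10p + 10q = 90, which is not ≤ 49. All other constraints are satisfied.

not feasible — violates (3)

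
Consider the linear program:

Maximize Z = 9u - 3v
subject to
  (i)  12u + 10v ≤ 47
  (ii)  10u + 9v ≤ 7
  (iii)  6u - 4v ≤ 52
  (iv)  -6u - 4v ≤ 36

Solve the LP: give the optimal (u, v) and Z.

Corner points and Z = 9u - 3v:
  (248/47, -239/47) → Z = 2949/47
  (-176/7, 201/7) → Z = -2187/7
  (4/3, -11) → Z = 45

The binding constraints are 10u + 9v = 7 and 6u - 4v = 52.
Solving simultaneously gives u = 248/47, v = -239/47.

u = 248/47, v = -239/47, maximum Z = 2949/47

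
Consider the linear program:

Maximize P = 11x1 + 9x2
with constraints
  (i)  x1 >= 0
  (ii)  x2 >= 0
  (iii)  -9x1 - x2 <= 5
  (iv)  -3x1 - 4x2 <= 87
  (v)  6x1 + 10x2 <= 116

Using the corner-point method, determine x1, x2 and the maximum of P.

x1 = 58/3, x2 = 0, maximum P = 638/3

Corner points and P = 11x1 + 9x2:
  (0, 0) → P = 0
  (0, 58/5) → P = 522/5
  (58/3, 0) → P = 638/3

The binding constraints are x2 = 0 and 6x1 + 10x2 = 116.
Solving simultaneously gives x1 = 58/3, x2 = 0.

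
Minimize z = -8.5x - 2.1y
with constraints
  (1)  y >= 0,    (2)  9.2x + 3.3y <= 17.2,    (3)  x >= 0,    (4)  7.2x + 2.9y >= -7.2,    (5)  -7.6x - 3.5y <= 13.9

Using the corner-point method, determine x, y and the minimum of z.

Vertices and z = -8.5x - 2.1y:
  (43/23, 0) → z = -731/46
  (0, 0) → z = 0
  (0, 172/33) → z = -602/55

At the optimal vertex, y = 0 and 9.2x + 3.3y = 17.2.
Solving simultaneously gives x = 43/23, y = 0.

x = 43/23, y = 0, minimum z = -731/46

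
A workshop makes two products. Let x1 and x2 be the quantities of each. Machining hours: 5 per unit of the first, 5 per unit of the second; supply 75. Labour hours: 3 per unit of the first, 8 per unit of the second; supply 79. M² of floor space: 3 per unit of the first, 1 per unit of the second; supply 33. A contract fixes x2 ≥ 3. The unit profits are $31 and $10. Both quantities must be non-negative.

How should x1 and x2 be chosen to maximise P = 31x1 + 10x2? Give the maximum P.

Extreme points and P = 31x1 + 10x2:
  (0, 79/8) → P = 395/4
  (0, 3) → P = 30
  (41/5, 34/5) → P = 1611/5
  (9, 6) → P = 339
  (10, 3) → P = 340

The optimum lies where 3x1 + x2 = 33 and x2 = 3.
Solving simultaneously gives x1 = 10, x2 = 3.

x1 = 10, x2 = 3, maximum P = 340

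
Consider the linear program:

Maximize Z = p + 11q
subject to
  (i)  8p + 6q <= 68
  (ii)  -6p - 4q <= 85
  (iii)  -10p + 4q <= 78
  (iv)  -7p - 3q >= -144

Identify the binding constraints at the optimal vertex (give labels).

(i) and (iii)

Extreme points and Z = p + 11q:
  (-49/23, 326/23) → Z = 3537/23
  (110/3, -338/9) → Z = -3388/9
  (-163/16, -191/32) → Z = -2427/32
  (831/10, -1459/10) → Z = -7609/5

The maximum is at (-49/23, 326/23). Substituting into each constraint, equality holds for (i) and (iii); the remaining constraints have slack.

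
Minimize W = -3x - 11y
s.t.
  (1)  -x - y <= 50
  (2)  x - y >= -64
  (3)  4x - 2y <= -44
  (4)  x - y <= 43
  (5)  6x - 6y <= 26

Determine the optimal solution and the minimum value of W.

Extreme points and W = -3x - 11y:
  (-57, 7) → W = 94
  (-24, -26) → W = 358
  (42, 106) → W = -1292

x = 42, y = 106, minimum W = -1292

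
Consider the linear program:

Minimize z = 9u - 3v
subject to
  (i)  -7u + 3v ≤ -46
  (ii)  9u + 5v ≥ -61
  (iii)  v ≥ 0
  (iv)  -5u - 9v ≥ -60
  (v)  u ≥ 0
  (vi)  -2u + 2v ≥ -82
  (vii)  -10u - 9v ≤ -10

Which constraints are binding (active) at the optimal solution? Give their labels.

(i) and (iii)

Feasible corners and z = 9u - 3v:
  (46/7, 0) → z = 414/7
  (99/13, 95/39) → z = 796/13
  (12, 0) → z = 108

The minimum is at (46/7, 0). Substituting into each constraint, equality holds for (i) and (iii); the remaining constraints have slack.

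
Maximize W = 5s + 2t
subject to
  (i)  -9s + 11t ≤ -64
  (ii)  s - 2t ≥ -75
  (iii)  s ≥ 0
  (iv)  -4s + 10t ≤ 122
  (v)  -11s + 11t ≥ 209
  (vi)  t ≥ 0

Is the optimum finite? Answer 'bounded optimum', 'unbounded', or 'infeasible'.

infeasible

The boundaries -9s + 11t = -64 and -4s + 10t = 122 meet at (991/23, 677/23), but that point violates -11s + 11t ≥ 209. Every candidate vertex is excluded by some other constraint, so the feasible region is empty.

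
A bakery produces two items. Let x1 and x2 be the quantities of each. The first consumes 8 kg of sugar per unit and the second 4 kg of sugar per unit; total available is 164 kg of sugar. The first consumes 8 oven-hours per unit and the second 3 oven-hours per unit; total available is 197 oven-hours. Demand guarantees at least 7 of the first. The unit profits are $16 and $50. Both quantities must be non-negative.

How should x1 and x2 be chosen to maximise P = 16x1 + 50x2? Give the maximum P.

x1 = 7, x2 = 27, maximum P = 1462

Corner points and P = 16x1 + 50x2:
  (41/2, 0) → P = 328
  (7, 0) → P = 112
  (7, 27) → P = 1462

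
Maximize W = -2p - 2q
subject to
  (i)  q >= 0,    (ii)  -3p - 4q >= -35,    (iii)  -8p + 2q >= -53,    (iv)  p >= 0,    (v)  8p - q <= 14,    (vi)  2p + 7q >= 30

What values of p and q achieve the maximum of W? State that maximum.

Vertices and W = -2p - 2q:
  (0, 35/4) → W = -35/2
  (13/5, 34/5) → W = -94/5
  (0, 30/7) → W = -60/7
  (64/29, 106/29) → W = -340/29

The optimum lies where p = 0 and 2p + 7q = 30.
Solving simultaneously gives p = 0, q = 30/7.

p = 0, q = 30/7, maximum W = -60/7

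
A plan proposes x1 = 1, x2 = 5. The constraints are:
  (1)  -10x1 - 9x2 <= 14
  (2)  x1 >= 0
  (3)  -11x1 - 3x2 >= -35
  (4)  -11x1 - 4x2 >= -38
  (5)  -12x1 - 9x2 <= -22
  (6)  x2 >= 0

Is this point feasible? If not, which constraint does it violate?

(1): -55 ≤ 14 ✓
(2): 1 ≥ 0 ✓
(3): -26 ≥ -35 ✓
(4): -31 ≥ -38 ✓
(5): -57 ≤ -22 ✓
(6): 5 ≥ 0 ✓

feasible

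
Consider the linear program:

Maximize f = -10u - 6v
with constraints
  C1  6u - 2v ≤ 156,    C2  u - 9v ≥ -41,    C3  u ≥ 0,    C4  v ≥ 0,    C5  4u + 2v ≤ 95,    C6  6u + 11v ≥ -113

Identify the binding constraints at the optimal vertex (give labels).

C3 and C4

Extreme points and f = -10u - 6v:
  (0, 41/9) → f = -82/3
  (773/38, 259/38) → f = -4642/19
  (0, 0) → f = 0
  (95/4, 0) → f = -475/2

The maximum is at (0, 0). Substituting into each constraint, equality holds for C3 and C4; the remaining constraints have slack.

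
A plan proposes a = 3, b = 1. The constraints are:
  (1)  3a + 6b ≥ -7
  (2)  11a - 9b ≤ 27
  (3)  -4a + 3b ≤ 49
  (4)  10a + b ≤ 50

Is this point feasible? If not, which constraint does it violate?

feasible

(1): 15 ≥ -7 ✓
(2): 24 ≤ 27 ✓
(3): -9 ≤ 49 ✓
(4): 31 ≤ 50 ✓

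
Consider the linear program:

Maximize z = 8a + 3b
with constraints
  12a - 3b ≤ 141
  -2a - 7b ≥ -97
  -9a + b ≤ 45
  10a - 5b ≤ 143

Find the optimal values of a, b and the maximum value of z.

a = 71/5, b = 49/5, maximum z = 143

Vertices and z = 8a + 3b:
  (71/5, 49/5) → z = 143
  (46/5, -51/5) → z = 43
  (-218/65, 963/65) → z = 229/13
  (-368/35, -1737/35) → z = -233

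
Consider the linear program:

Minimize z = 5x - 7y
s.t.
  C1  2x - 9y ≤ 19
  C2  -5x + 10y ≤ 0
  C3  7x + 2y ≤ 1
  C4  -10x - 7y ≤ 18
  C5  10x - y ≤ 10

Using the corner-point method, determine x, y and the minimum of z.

Corner points and z = 5x - 7y:
  (47/67, -131/67) → z = 1152/67
  (-29/104, -113/52) → z = 1437/104
  (1/8, 1/16) → z = 3/16
  (-4/3, -2/3) → z = -2

x = -4/3, y = -2/3, minimum z = -2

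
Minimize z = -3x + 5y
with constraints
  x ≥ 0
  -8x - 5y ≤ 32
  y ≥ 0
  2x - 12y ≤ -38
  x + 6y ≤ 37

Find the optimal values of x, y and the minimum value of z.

Corner points and z = -3x + 5y:
  (0, 19/6) → z = 95/6
  (0, 37/6) → z = 185/6
  (9, 14/3) → z = -11/3

x = 9, y = 14/3, minimum z = -11/3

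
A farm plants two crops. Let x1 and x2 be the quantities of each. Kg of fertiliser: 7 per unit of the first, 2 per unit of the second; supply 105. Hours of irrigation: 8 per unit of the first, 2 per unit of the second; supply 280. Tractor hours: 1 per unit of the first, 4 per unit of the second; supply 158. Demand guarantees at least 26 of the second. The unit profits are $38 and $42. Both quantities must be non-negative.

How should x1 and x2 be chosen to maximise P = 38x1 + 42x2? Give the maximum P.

x1 = 4, x2 = 77/2, maximum P = 1769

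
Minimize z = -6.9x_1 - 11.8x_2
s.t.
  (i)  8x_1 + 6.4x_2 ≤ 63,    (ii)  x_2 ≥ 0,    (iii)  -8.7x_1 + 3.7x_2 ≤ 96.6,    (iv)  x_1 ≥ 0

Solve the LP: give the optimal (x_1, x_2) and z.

x_1 = 0, x_2 = 315/32, minimum z = -3717/32

Vertices and z = -6.9x_1 - 11.8x_2:
  (63/8, 0) → z = -4347/80
  (0, 315/32) → z = -3717/32
  (0, 0) → z = 0

The optimum lies where 8x_1 + 6.4x_2 = 63 and x_1 = 0.
Solving simultaneously gives x_1 = 0, x_2 = 315/32.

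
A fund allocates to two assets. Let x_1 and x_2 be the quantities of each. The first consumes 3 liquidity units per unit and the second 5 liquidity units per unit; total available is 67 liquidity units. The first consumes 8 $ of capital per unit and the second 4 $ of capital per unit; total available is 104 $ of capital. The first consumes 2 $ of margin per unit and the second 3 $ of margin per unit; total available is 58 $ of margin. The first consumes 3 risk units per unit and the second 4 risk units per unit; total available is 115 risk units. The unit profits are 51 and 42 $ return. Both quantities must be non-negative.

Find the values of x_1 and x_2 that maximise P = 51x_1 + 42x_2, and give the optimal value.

Vertices and P = 51x_1 + 42x_2:
  (0, 0) → P = 0
  (0, 67/5) → P = 2814/5
  (13, 0) → P = 663
  (9, 8) → P = 795

The binding constraints are 3x_1 + 5x_2 = 67 and 8x_1 + 4x_2 = 104.
Solving simultaneously gives x_1 = 9, x_2 = 8.

x_1 = 9, x_2 = 8, maximum P = 795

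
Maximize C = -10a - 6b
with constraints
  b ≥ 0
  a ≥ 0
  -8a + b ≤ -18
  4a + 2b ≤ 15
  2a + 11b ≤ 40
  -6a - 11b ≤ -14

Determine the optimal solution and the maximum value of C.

a = 106/47, b = 2/47, maximum C = -1072/47

Vertices and C = -10a - 6b:
  (15/4, 0) → C = -75/2
  (7/3, 0) → C = -70/3
  (51/20, 12/5) → C = -399/10
  (106/47, 2/47) → C = -1072/47

The optimum lies where -8a + b = -18 and -6a - 11b = -14.
Solving simultaneously gives a = 106/47, b = 2/47.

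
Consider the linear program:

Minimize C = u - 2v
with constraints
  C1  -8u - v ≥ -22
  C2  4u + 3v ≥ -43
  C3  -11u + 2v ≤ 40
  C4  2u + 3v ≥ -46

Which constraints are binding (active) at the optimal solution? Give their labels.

C1 and C3

Corner points and C = u - 2v:
  (4/27, 562/27) → C = -1120/27
  (56/11, -206/11) → C = 468/11
  (-206/41, -313/41) → C = 420/41
  (3/2, -49/3) → C = 205/6

The minimum is at (4/27, 562/27). Substituting into each constraint, equality holds for C1 and C3; the remaining constraints have slack.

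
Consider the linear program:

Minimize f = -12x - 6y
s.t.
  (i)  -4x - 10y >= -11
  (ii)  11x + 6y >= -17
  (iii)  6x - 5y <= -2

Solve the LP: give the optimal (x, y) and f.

x = 7/16, y = 37/40, minimum f = -54/5

Feasible corners and f = -12x - 6y:
  (-118/43, 189/86) → f = 849/43
  (7/16, 37/40) → f = -54/5
  (-97/91, -80/91) → f = 1644/91

At the optimal vertex, -4x - 10y = -11 and 6x - 5y = -2.
Solving simultaneously gives x = 7/16, y = 37/40.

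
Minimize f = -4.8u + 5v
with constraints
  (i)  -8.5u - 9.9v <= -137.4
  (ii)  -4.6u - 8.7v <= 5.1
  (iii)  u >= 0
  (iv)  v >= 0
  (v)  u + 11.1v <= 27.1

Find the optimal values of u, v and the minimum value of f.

Vertices and f = -4.8u + 5v:
  (1374/85, 0) → f = -32976/425
  (8379/563, 1859/1689) → f = -556813/8445
  (271/10, 0) → f = -3252/25

u = 27.1, v = 0, minimum f = -130.08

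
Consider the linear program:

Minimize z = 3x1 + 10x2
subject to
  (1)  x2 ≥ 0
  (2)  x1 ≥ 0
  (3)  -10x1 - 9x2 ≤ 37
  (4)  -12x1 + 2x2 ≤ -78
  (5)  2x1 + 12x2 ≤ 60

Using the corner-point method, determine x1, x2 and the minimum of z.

x1 = 13/2, x2 = 0, minimum z = 39/2

Feasible corners and z = 3x1 + 10x2:
  (13/2, 0) → z = 39/2
  (30, 0) → z = 90
  (264/37, 141/37) → z = 2202/37

At the optimal vertex, x2 = 0 and -12x1 + 2x2 = -78.
Solving simultaneously gives x1 = 13/2, x2 = 0.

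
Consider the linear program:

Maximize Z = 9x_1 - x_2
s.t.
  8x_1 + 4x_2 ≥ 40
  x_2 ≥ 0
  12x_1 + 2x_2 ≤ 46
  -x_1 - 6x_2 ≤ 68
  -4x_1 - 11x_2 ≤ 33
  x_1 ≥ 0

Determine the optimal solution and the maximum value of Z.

Corner points and Z = 9x_1 - x_2:
  (13/4, 7/2) → Z = 103/4
  (0, 10) → Z = -10
  (0, 23) → Z = -23

x_1 = 13/4, x_2 = 7/2, maximum Z = 103/4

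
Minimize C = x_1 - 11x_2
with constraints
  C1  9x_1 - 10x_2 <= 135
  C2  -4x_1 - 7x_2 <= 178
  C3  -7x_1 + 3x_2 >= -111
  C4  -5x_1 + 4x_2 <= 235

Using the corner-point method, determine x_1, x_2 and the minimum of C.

Feasible corners and C = x_1 - 11x_2:
  (-835/103, -2142/103) → C = 22727/103
  (705/43, 54/43) → C = 111/43
  (-2357/51, 50/51) → C = -57
  (1149/13, 2200/13) → C = -23051/13

x_1 = 1149/13, x_2 = 2200/13, minimum C = -23051/13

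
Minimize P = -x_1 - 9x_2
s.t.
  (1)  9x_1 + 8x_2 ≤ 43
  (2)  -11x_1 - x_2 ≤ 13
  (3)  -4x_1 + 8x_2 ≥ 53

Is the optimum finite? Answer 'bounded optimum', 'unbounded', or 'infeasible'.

bounded optimum

Vertices and P = -x_1 - 9x_2:
  (-147/79, 590/79) → P = -5163/79
  (-10/13, 649/104) → P = -5761/104
  (-157/92, 531/92) → P = -2311/46
The feasible region has finitely many vertices and no improving ray; the minimum is -5163/79 at (-147/79, 590/79).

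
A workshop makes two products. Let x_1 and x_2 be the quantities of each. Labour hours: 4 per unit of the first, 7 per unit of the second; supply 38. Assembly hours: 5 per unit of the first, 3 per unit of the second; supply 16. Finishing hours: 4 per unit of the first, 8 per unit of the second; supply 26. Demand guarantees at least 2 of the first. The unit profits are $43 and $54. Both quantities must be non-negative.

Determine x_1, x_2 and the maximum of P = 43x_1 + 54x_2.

Vertices and P = 43x_1 + 54x_2:
  (16/5, 0) → P = 688/5
  (2, 0) → P = 86
  (2, 2) → P = 194

x_1 = 2, x_2 = 2, maximum P = 194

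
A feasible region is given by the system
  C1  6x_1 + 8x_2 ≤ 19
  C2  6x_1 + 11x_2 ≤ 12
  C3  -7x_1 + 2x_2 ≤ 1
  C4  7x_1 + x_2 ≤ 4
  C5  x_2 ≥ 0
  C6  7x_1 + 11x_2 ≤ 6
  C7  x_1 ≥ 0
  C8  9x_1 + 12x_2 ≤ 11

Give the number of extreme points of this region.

5

Of the 27 pairwise boundary intersections, those satisfying every inequality are:
  (1/91, 7/13)
  (0, 1/2)
  (4/7, 0)
  (19/35, 1/5)
  (0, 0)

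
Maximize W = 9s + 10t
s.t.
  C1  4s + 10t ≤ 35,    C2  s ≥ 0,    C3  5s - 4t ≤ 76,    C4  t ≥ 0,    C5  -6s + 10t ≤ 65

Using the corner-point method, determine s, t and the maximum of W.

s = 35/4, t = 0, maximum W = 315/4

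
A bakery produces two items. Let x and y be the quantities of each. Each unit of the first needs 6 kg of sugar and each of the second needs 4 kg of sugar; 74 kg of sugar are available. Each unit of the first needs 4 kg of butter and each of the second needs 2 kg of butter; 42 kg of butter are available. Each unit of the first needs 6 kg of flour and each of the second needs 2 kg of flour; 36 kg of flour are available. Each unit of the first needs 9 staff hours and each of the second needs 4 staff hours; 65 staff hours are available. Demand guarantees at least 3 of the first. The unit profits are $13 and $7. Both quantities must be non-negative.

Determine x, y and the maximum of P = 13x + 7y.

Feasible corners and P = 13x + 7y:
  (6, 0) → P = 78
  (3, 0) → P = 39
  (3, 9) → P = 102

The optimum lies where 6x + 2y = 36 and x = 3.
Solving simultaneously gives x = 3, y = 9.

x = 3, y = 9, maximum P = 102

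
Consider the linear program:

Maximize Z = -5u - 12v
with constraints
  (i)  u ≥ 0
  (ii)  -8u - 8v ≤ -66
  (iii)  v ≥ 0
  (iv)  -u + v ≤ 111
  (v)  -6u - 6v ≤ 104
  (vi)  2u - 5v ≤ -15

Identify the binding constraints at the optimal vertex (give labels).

(ii) and (vi)

Feasible corners and Z = -5u - 12v:
  (0, 33/4) → Z = -99
  (0, 111) → Z = -1332
  (15/4, 9/2) → Z = -291/4
The feasible region is unbounded (it extends along (1, 1), (5, 2)), but Z strictly decreases along every unbounded feasible direction, so there is no improving ray and the maximum is attained at a vertex.

The maximum is at (15/4, 9/2). Substituting into each constraint, equality holds for (ii) and (vi); the remaining constraints have slack.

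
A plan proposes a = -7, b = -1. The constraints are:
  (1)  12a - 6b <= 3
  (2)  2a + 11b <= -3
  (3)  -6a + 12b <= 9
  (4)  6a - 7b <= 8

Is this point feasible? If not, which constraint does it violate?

not feasible — violates (3)

Constraint (3): -6a + 12b = 30, which is not ≤ 9. All other constraints are satisfied.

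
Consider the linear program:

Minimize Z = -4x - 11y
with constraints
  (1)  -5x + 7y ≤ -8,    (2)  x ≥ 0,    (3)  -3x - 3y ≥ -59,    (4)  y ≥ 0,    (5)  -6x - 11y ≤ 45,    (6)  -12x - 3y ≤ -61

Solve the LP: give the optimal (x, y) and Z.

x = 437/36, y = 271/36, minimum Z = -4729/36

Extreme points and Z = -4x - 11y:
  (437/36, 271/36) → Z = -4729/36
  (41/9, 19/9) → Z = -373/9
  (59/3, 0) → Z = -236/3
  (61/12, 0) → Z = -61/3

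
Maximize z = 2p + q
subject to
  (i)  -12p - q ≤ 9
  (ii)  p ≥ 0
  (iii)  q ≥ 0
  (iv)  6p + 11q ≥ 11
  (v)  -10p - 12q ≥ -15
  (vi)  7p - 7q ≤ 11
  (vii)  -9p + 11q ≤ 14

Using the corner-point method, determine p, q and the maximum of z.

Corner points and z = 2p + q:
  (0, 1) → z = 1
  (0, 5/4) → z = 5/4
  (33/38, 10/19) → z = 43/19

p = 33/38, q = 10/19, maximum z = 43/19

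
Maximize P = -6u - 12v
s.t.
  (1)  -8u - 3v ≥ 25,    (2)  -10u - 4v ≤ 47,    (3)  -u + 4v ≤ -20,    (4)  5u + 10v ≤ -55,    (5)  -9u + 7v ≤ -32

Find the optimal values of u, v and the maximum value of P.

u = 41/2, v = -63, maximum P = 633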